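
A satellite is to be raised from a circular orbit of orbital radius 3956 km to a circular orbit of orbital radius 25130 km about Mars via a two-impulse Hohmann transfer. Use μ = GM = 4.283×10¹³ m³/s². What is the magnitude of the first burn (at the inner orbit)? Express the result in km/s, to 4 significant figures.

Δv ≈ 1.035 km/s

r₁ = 3956 km = 3.956×10⁶ m.
r₂ = 25130 km = 2.513×10⁷ m.
Transfer ellipse a_t = (r₁ + r₂)/2 = 1.454×10⁷ m.
At r₁: circular v_c1 = √(μ/r₁) = 3290 m/s; transfer-periapsis v_p = √[μ(2/r₁ − 1/a_t)] = 4325 m/s.
Δv₁ = v_p − v_c1 = 1035 m/s.
= 1.035 km/s.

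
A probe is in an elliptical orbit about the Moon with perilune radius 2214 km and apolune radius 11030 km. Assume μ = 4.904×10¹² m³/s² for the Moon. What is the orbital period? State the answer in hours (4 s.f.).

T ≈ 13.43 hours

Semi-major axis a = (r_p + r_a)/2 = (2214.0 + 11030)/2 = 6622.0 km = 6.622×10⁶ m.
By Kepler's third law T = 2π√(a³/μ) = 2π × 7.695×10³ = 4.835×10⁴ s.
= 13.43 hours.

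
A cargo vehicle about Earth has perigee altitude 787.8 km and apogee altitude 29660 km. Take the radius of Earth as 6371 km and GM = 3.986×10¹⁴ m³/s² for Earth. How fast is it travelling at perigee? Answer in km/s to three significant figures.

v ≈ 9.64 km/s

r_p = 6371 + 787.8 = 7158.8 km = 7.1588×10⁶ m.
r_a = 6371 + 29660 = 36031 km = 3.6031×10⁷ m.
Semi-major axis a = (r_p + r_a)/2 = 21595 km = 2.159×10⁷ m.
Vis-viva: v² = μ(2/r − 1/a) = 3.986×10¹⁴ × (2.794×10⁻⁷ − 4.631×10⁻⁸) = 9.290×10⁷ m²/s².
v = 9639 m/s = 9.639 km/s.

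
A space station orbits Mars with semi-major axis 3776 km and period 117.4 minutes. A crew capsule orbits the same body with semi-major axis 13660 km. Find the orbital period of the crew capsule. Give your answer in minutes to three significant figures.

Kepler's third law: T² ∝ a³, so T₂ = T₁ (a₂/a₁)^(3/2).
a₂/a₁ = 3.618, (a₂/a₁)^(3/2) = 6.881.
T₂ = 117.4 × 6.881 = 807.8 minutes.

T₂ ≈ 808 minutes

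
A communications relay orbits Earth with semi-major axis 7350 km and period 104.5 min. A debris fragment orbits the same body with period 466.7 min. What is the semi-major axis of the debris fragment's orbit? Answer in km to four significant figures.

Kepler's third law: a³ ∝ T², so a₂ = a₁ (T₂/T₁)^(2/3).
T₂/T₁ = 4.466, (T₂/T₁)^(2/3) = 2.712.
a₂ = 7350 × 2.712 = 19930 km.

a₂ ≈ 19930 km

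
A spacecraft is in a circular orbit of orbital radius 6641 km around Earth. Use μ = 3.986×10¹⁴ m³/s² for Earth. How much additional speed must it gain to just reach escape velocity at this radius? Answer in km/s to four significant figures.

Δv ≈ 3.209 km/s

r = 6641 km = 6.641×10⁶ m.
Circular speed v_c = √(μ/r) = 7747 m/s.
Escape speed v_esc = √(2μ/r) = √2 × v_c = 10960 m/s.
Δv = v_esc − v_c = 3209 m/s = 3.209 km/s.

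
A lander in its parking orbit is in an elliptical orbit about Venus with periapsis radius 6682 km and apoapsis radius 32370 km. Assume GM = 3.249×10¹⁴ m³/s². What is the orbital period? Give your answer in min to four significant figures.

Semi-major axis a = (r_p + r_a)/2 = (6682.0 + 32370)/2 = 19526 km = 1.953×10⁷ m.
By Kepler's third law T = 2π√(a³/μ) = 2π × 4.787×10³ = 3.008×10⁴ s.
= 501.3 min.

T ≈ 501.3 min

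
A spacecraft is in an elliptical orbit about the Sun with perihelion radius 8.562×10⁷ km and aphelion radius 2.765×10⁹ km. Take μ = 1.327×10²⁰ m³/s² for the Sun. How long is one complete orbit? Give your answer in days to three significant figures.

Semi-major axis a = (r_p + r_a)/2 = (8.5620×10⁷ + 2.7650×10⁹)/2 = 1.4253×10⁹ km = 1.425×10¹² m.
By Kepler's third law T = 2π√(a³/μ) = 2π × 1.477×10⁸ = 9.281×10⁸ s.
= 10740 days.

T ≈ 10700 days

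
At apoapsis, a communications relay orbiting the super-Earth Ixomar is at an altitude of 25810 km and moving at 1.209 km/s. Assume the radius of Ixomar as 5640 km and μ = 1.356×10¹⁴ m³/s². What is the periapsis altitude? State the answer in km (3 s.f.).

periapsis altitude ≈ 779 km

r_a = 5640 + 25810 = 31450 km = 3.145×10⁷ m.
Specific energy ε = v²/2 − μ/r = -3.581×10⁶ J/kg, so a = −μ/(2ε) = 1.893×10⁷ m.
The apsides satisfy r_p + r_a = 2a, so the periapsis radius is 2a − r_a = 6.419×10⁶ m = 6419.0 km.
Periapsis altitude = 6419.0 − 5640 = 779.00 km.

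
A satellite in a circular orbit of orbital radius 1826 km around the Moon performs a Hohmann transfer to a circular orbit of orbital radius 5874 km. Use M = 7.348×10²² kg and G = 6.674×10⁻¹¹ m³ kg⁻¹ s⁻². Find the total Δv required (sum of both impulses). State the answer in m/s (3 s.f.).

Δv_total ≈ 670 m/s

μ = GM = 6.674×10⁻¹¹ × 7.348×10²² = 4.904×10¹² m³/s².
r₁ = 1826 km = 1.826×10⁶ m.
r₂ = 5874 km = 5.874×10⁶ m.
Transfer ellipse a_t = (r₁ + r₂)/2 = 3.850×10⁶ m.
At r₁: circular v_c1 = √(μ/r₁) = 1639 m/s; transfer-perilune v_p = √[μ(2/r₁ − 1/a_t)] = 2024 m/s.
Δv₁ = v_p − v_c1 = 385.4 m/s.
At r₂: circular v_c2 = √(μ/r₂) = 913.7 m/s; transfer-apolune v_a = √[μ(2/r₂ − 1/a_t)] = 629.3 m/s.
Δv₂ = v_c2 − v_a = 284.5 m/s.
Total Δv = Δv₁ + Δv₂ = 669.9 m/s.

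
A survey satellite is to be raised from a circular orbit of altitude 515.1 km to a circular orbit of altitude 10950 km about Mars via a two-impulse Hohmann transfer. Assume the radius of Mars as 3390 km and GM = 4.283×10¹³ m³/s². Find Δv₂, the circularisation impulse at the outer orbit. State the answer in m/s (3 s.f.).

Δv ≈ 597 m/s

r₁ = 3390 + 515.1 = 3905.1 km = 3.9051×10⁶ m.
r₂ = 3390 + 10950 = 14340 km = 1.4340×10⁷ m.
Transfer ellipse a_t = (r₁ + r₂)/2 = 9.123×10⁶ m.
At r₁: circular v_c1 = √(μ/r₁) = 3312 m/s; transfer-periapsis v_p = √[μ(2/r₁ − 1/a_t)] = 4152 m/s.
At r₂: circular v_c2 = √(μ/r₂) = 1728 m/s; transfer-apoapsis v_a = √[μ(2/r₂ − 1/a_t)] = 1131 m/s.
Δv₂ = v_c2 − v_a = 597.5 m/s.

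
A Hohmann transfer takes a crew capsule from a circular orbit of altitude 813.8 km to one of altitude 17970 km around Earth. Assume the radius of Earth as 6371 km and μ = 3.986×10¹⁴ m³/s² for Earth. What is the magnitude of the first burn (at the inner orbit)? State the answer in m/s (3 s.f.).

r₁ = 6371 + 813.8 = 7184.8 km = 7.1848×10⁶ m.
r₂ = 6371 + 17970 = 24341 km = 2.4341×10⁷ m.
Transfer ellipse a_t = (r₁ + r₂)/2 = 1.576×10⁷ m.
At r₁: circular v_c1 = √(μ/r₁) = 7448 m/s; transfer-perigee v_p = √[μ(2/r₁ − 1/a_t)] = 9256 m/s.
Δv₁ = v_p − v_c1 = 1807 m/s.

Δv ≈ 1810 m/s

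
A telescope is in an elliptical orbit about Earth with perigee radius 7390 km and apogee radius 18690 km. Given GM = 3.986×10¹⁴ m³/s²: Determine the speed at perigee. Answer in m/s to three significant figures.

Semi-major axis a = (r_p + r_a)/2 = 13040 km = 1.304×10⁷ m.
Vis-viva: v² = μ(2/r − 1/a) = 3.986×10¹⁴ × (2.706×10⁻⁷ − 7.669×10⁻⁸) = 7.731×10⁷ m²/s².
v = 8792 m/s.

v ≈ 8790 m/s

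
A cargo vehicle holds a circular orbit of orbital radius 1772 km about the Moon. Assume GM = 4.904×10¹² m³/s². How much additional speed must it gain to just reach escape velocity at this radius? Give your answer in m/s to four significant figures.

r = 1772 km = 1.772×10⁶ m.
Circular speed v_c = √(μ/r) = 1664 m/s.
Escape speed v_esc = √(2μ/r) = √2 × v_c = 2353 m/s.
Δv = v_esc − v_c = 689.1 m/s.

Δv ≈ 689.1 m/s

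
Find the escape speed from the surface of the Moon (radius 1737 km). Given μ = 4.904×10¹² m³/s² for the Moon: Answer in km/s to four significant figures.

v_esc ≈ 2.376 km/s

r = R = 1.737×10⁶ m.
Escape speed v_esc = √(2μ/r) = √(2 × 4.904×10¹² / 1.737×10⁶) = √(5.647×10⁶) = 2376 m/s.
= 2.376 km/s.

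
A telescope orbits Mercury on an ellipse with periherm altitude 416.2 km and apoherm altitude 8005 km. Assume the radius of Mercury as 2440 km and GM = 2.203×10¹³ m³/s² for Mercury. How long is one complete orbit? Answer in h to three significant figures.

T ≈ 6.38 h

r_p = 2440 + 416.2 = 2856.2 km = 2.8562×10⁶ m.
r_a = 2440 + 8005 = 10445 km = 1.0445×10⁷ m.
Semi-major axis a = (r_p + r_a)/2 = (2856.2 + 10445)/2 = 6650.6 km = 6.651×10⁶ m.
By Kepler's third law T = 2π√(a³/μ) = 2π × 3.654×10³ = 2.296×10⁴ s.
= 6.378 h.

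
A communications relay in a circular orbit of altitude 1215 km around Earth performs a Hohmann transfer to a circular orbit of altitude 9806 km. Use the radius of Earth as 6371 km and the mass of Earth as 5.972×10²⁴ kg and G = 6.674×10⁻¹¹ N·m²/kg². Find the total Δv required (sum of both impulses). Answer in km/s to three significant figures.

Δv_total ≈ 2.21 km/s

μ = GM = 6.674×10⁻¹¹ × 5.972×10²⁴ = 3.986×10¹⁴ m³/s².
r₁ = 6371 + 1215 = 7586.0 km = 7.5860×10⁶ m.
r₂ = 6371 + 9806 = 16177 km = 1.6177×10⁷ m.
Transfer ellipse a_t = (r₁ + r₂)/2 = 1.188×10⁷ m.
At r₁: circular v_c1 = √(μ/r₁) = 7248 m/s; transfer-perigee v_p = √[μ(2/r₁ − 1/a_t)] = 8458 m/s.
Δv₁ = v_p − v_c1 = 1209 m/s.
At r₂: circular v_c2 = √(μ/r₂) = 4964 m/s; transfer-apogee v_a = √[μ(2/r₂ − 1/a_t)] = 3966 m/s.
Δv₂ = v_c2 − v_a = 997.5 m/s.
Total Δv = Δv₁ + Δv₂ = 2207 m/s = 2.207 km/s.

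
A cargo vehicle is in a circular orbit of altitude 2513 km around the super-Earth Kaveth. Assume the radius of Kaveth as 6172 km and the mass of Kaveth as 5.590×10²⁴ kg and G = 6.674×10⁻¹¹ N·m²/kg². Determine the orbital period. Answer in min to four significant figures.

μ = GM = 6.674×10⁻¹¹ × 5.590×10²⁴ = 3.731×10¹⁴ m³/s².
r = 6172 + 2513 = 8685.0 km = 8.6850×10⁶ m.
Kepler's third law: T = 2π√(r³/μ) = 2π√((8.685×10⁶)³ / 3.731×10¹⁴).
r³/μ = 1.756×10⁶ s², so T = 2π × 1.325×10³ = 8.326×10³ s.
Converting: 8.326×10³ s ÷ 60.00 = 138.8 min.

T ≈ 138.8 min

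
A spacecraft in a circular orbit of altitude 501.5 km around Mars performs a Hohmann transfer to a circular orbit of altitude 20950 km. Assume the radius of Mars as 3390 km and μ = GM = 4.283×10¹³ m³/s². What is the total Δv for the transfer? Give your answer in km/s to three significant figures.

r₁ = 3390 + 501.5 = 3891.5 km = 3.8915×10⁶ m.
r₂ = 3390 + 20950 = 24340 km = 2.4340×10⁷ m.
Transfer ellipse a_t = (r₁ + r₂)/2 = 1.412×10⁷ m.
At r₁: circular v_c1 = √(μ/r₁) = 3318 m/s; transfer-periapsis v_p = √[μ(2/r₁ − 1/a_t)] = 4356 m/s.
Δv₁ = v_p − v_c1 = 1039 m/s.
At r₂: circular v_c2 = √(μ/r₂) = 1327 m/s; transfer-apoapsis v_a = √[μ(2/r₂ − 1/a_t)] = 696.5 m/s.
Δv₂ = v_c2 − v_a = 630.0 m/s.
Total Δv = Δv₁ + Δv₂ = 1669 m/s = 1.669 km/s.

Δv_total ≈ 1.67 km/s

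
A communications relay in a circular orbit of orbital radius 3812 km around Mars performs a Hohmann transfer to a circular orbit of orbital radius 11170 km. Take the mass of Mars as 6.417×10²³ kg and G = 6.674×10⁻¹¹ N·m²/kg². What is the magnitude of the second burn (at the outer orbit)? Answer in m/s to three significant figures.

μ = GM = 6.674×10⁻¹¹ × 6.417×10²³ = 4.283×10¹³ m³/s².
r₁ = 3812 km = 3.812×10⁶ m.
r₂ = 11170 km = 1.117×10⁷ m.
Transfer ellipse a_t = (r₁ + r₂)/2 = 7.491×10⁶ m.
At r₁: circular v_c1 = √(μ/r₁) = 3352 m/s; transfer-periapsis v_p = √[μ(2/r₁ − 1/a_t)] = 4093 m/s.
At r₂: circular v_c2 = √(μ/r₂) = 1958 m/s; transfer-apoapsis v_a = √[μ(2/r₂ − 1/a_t)] = 1397 m/s.
Δv₂ = v_c2 − v_a = 561.3 m/s.

Δv ≈ 561 m/s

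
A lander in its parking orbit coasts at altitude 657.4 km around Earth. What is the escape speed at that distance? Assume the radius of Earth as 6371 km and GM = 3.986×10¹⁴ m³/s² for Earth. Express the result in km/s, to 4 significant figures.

r = 6371 + 657.4 = 7028.4 km = 7.0284×10⁶ m.
Escape speed v_esc = √(2μ/r) = √(2 × 3.986×10¹⁴ / 7.028×10⁶) = √(1.134×10⁸) = 10650 m/s.
= 10.65 km/s.

v_esc ≈ 10.65 km/s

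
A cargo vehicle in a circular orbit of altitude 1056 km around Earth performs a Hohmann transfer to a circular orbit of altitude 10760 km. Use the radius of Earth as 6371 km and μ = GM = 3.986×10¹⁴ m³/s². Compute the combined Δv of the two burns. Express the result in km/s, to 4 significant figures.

Δv_total ≈ 2.399 km/s

r₁ = 6371 + 1056 = 7427.0 km = 7.4270×10⁶ m.
r₂ = 6371 + 10760 = 17131 km = 1.7131×10⁷ m.
Transfer ellipse a_t = (r₁ + r₂)/2 = 1.228×10⁷ m.
At r₁: circular v_c1 = √(μ/r₁) = 7326 m/s; transfer-perigee v_p = √[μ(2/r₁ − 1/a_t)] = 8653 m/s.
Δv₁ = v_p − v_c1 = 1327 m/s.
At r₂: circular v_c2 = √(μ/r₂) = 4824 m/s; transfer-apogee v_a = √[μ(2/r₂ − 1/a_t)] = 3751 m/s.
Δv₂ = v_c2 − v_a = 1072 m/s.
Total Δv = Δv₁ + Δv₂ = 2399 m/s = 2.399 km/s.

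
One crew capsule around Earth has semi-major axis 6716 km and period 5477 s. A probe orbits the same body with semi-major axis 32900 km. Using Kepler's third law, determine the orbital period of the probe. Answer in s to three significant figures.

Kepler's third law: T² ∝ a³, so T₂ = T₁ (a₂/a₁)^(3/2).
a₂/a₁ = 4.899, (a₂/a₁)^(3/2) = 10.84.
T₂ = 5477 × 10.84 = 59380 s.

T₂ ≈ 59400 s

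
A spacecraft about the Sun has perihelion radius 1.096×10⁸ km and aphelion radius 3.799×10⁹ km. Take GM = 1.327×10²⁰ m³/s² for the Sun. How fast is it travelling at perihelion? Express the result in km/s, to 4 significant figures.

Semi-major axis a = (r_p + r_a)/2 = 1.9543×10⁹ km = 1.954×10¹² m.
Vis-viva: v² = μ(2/r − 1/a) = 1.327×10²⁰ × (1.825×10⁻¹¹ − 5.117×10⁻¹³) = 2.354×10⁹ m²/s².
v = 48510 m/s = 48.51 km/s.

v ≈ 48.51 km/s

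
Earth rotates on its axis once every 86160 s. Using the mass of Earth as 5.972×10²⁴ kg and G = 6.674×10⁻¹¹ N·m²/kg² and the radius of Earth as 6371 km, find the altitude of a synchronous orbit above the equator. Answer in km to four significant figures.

μ = GM = 6.674×10⁻¹¹ × 5.972×10²⁴ = 3.986×10¹⁴ m³/s².
A synchronous orbit has period T, so by Kepler's third law a = (μT²/4π²)^(1/3).
μT²/4π² = 3.986×10¹⁴ × (8.616×10⁴)² / 39.48 = 7.495×10²² m³.
a = 4.216×10⁷ m = 42162 km.
Altitude h = a − R = 42162 − 6371 = 35791 km.

h_sync ≈ 35790 km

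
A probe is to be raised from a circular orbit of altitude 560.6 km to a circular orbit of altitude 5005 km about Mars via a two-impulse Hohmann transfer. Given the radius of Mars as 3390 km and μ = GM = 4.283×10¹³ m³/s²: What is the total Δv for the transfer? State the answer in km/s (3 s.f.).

Δv_total ≈ 0.999 km/s

r₁ = 3390 + 560.6 = 3950.6 km = 3.9506×10⁶ m.
r₂ = 3390 + 5005 = 8395.0 km = 8.3950×10⁶ m.
Transfer ellipse a_t = (r₁ + r₂)/2 = 6.173×10⁶ m.
At r₁: circular v_c1 = √(μ/r₁) = 3293 m/s; transfer-periapsis v_p = √[μ(2/r₁ − 1/a_t)] = 3840 m/s.
Δv₁ = v_p − v_c1 = 547.2 m/s.
At r₂: circular v_c2 = √(μ/r₂) = 2259 m/s; transfer-apoapsis v_a = √[μ(2/r₂ − 1/a_t)] = 1807 m/s.
Δv₂ = v_c2 − v_a = 451.7 m/s.
Total Δv = Δv₁ + Δv₂ = 998.9 m/s = 0.9989 km/s.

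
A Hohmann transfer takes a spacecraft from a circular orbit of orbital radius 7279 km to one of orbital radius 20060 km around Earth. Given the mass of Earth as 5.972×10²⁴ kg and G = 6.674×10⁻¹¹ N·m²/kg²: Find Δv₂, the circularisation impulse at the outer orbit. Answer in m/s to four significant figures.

μ = GM = 6.674×10⁻¹¹ × 5.972×10²⁴ = 3.986×10¹⁴ m³/s².
r₁ = 7279 km = 7.279×10⁶ m.
r₂ = 20060 km = 2.006×10⁷ m.
Transfer ellipse a_t = (r₁ + r₂)/2 = 1.367×10⁷ m.
At r₁: circular v_c1 = √(μ/r₁) = 7400 m/s; transfer-perigee v_p = √[μ(2/r₁ − 1/a_t)] = 8964 m/s.
At r₂: circular v_c2 = √(μ/r₂) = 4457 m/s; transfer-apogee v_a = √[μ(2/r₂ − 1/a_t)] = 3253 m/s.
Δv₂ = v_c2 − v_a = 1205 m/s.

Δv ≈ 1205 m/s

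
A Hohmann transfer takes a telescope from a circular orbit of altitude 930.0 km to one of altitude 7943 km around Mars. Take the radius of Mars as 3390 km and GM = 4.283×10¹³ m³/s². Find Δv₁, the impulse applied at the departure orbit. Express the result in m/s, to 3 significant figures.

r₁ = 3390 + 930.0 = 4320.0 km = 4.3200×10⁶ m.
r₂ = 3390 + 7943 = 11333 km = 1.1333×10⁷ m.
Transfer ellipse a_t = (r₁ + r₂)/2 = 7.826×10⁶ m.
At r₁: circular v_c1 = √(μ/r₁) = 3149 m/s; transfer-periapsis v_p = √[μ(2/r₁ − 1/a_t)] = 3789 m/s.
Δv₁ = v_p − v_c1 = 640.3 m/s.

Δv ≈ 640 m/s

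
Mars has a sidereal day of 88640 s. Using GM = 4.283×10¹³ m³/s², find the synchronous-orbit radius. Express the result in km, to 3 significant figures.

A synchronous orbit has period T, so by Kepler's third law a = (μT²/4π²)^(1/3).
μT²/4π² = 4.283×10¹³ × (8.864×10⁴)² / 39.48 = 8.524×10²¹ m³.
a = 2.043×10⁷ m = 20428 km.

r_sync ≈ 20400 km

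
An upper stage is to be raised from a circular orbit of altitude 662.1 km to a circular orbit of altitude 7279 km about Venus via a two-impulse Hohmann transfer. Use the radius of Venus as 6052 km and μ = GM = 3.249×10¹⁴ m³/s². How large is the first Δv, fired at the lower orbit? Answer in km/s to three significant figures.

Δv ≈ 1.07 km/s

r₁ = 6052 + 662.1 = 6714.1 km = 6.7141×10⁶ m.
r₂ = 6052 + 7279 = 13331 km = 1.3331×10⁷ m.
Transfer ellipse a_t = (r₁ + r₂)/2 = 1.002×10⁷ m.
At r₁: circular v_c1 = √(μ/r₁) = 6956 m/s; transfer-periapsis v_p = √[μ(2/r₁ − 1/a_t)] = 8023 m/s.
Δv₁ = v_p − v_c1 = 1066 m/s.
= 1.066 km/s.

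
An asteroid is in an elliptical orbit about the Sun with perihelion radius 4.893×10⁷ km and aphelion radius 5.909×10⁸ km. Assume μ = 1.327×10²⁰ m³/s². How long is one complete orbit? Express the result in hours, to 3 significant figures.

Semi-major axis a = (r_p + r_a)/2 = (4.8930×10⁷ + 5.9090×10⁸)/2 = 3.1992×10⁸ km = 3.199×10¹¹ m.
By Kepler's third law T = 2π√(a³/μ) = 2π × 1.571×10⁷ = 9.870×10⁷ s.
= 27420 hours.

T ≈ 27400 hours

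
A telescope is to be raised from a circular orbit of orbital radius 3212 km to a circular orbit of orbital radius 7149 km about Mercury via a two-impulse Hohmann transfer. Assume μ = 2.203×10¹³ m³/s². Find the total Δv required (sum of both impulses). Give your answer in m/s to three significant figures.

r₁ = 3212 km = 3.212×10⁶ m.
r₂ = 7149 km = 7.149×10⁶ m.
Transfer ellipse a_t = (r₁ + r₂)/2 = 5.180×10⁶ m.
At r₁: circular v_c1 = √(μ/r₁) = 2619 m/s; transfer-periherm v_p = √[μ(2/r₁ − 1/a_t)] = 3076 m/s.
Δv₁ = v_p − v_c1 = 457.6 m/s.
At r₂: circular v_c2 = √(μ/r₂) = 1755 m/s; transfer-apoherm v_a = √[μ(2/r₂ − 1/a_t)] = 1382 m/s.
Δv₂ = v_c2 − v_a = 373.2 m/s.
Total Δv = Δv₁ + Δv₂ = 830.8 m/s.

Δv_total ≈ 831 m/s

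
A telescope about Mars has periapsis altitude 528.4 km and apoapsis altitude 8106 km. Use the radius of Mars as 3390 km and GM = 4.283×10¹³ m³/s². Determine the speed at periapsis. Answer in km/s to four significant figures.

v ≈ 4.038 km/s

r_p = 3390 + 528.4 = 3918.4 km = 3.9184×10⁶ m.
r_a = 3390 + 8106 = 11496 km = 1.1496×10⁷ m.
Semi-major axis a = (r_p + r_a)/2 = 7707.2 km = 7.707×10⁶ m.
Vis-viva: v² = μ(2/r − 1/a) = 4.283×10¹³ × (5.104×10⁻⁷ − 1.297×10⁻⁷) = 1.630×10⁷ m²/s².
v = 4038 m/s = 4.038 km/s.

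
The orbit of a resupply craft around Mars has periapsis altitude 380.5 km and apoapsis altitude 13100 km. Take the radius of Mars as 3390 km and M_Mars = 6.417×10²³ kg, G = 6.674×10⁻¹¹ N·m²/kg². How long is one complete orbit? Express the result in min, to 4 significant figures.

μ = GM = 6.674×10⁻¹¹ × 6.417×10²³ = 4.283×10¹³ m³/s².
r_p = 3390 + 380.5 = 3770.5 km = 3.7705×10⁶ m.
r_a = 3390 + 13100 = 16490 km = 1.6490×10⁷ m.
Semi-major axis a = (r_p + r_a)/2 = (3770.5 + 16490)/2 = 10130 km = 1.013×10⁷ m.
By Kepler's third law T = 2π√(a³/μ) = 2π × 4.927×10³ = 3.096×10⁴ s.
= 515.9 min.

T ≈ 515.9 min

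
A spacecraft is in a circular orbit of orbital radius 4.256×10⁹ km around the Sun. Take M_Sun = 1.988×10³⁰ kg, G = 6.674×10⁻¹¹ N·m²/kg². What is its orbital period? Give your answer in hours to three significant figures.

T ≈ 1330000 hours

μ = GM = 6.674×10⁻¹¹ × 1.988×10³⁰ = 1.327×10²⁰ m³/s².
r = 4.256×10⁹ km = 4.256×10¹² m.
Kepler's third law: T = 2π√(r³/μ) = 2π√((4.256×10¹²)³ / 1.327×10²⁰).
r³/μ = 5.810×10¹⁷ s², so T = 2π × 7.623×10⁸ = 4.789×10⁹ s.
Converting: 4.789×10⁹ s ÷ 3600 = 1.330×10⁶ hours.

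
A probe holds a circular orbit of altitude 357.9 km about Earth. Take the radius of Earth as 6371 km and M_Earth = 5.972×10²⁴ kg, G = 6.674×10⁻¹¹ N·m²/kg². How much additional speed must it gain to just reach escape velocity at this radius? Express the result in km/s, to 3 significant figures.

Δv ≈ 3.19 km/s

μ = GM = 6.674×10⁻¹¹ × 5.972×10²⁴ = 3.986×10¹⁴ m³/s².
r = 6371 + 357.9 = 6728.9 km = 6.7289×10⁶ m.
Circular speed v_c = √(μ/r) = 7696 m/s.
Escape speed v_esc = √(2μ/r) = √2 × v_c = 10880 m/s.
Δv = v_esc − v_c = 3188 m/s = 3.188 km/s.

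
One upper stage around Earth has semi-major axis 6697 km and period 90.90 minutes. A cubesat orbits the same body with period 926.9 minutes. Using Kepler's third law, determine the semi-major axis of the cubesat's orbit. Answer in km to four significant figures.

a₂ ≈ 31490 km

Kepler's third law: a³ ∝ T², so a₂ = a₁ (T₂/T₁)^(2/3).
T₂/T₁ = 10.20, (T₂/T₁)^(2/3) = 4.702.
a₂ = 6697 × 4.702 = 31490 km.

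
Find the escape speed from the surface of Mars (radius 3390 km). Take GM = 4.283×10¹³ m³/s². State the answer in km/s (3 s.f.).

r = R = 3.390×10⁶ m.
Escape speed v_esc = √(2μ/r) = √(2 × 4.283×10¹³ / 3.390×10⁶) = √(2.527×10⁷) = 5027 m/s.
= 5.027 km/s.

v_esc ≈ 5.03 km/s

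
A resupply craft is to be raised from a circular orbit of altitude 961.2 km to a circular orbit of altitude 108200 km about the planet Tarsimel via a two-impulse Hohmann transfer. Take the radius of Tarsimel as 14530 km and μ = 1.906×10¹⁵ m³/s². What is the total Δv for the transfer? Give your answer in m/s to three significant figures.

r₁ = 14530 + 961.2 = 15491 km = 1.5491×10⁷ m.
r₂ = 14530 + 108200 = 122730 km = 1.2273×10⁸ m.
Transfer ellipse a_t = (r₁ + r₂)/2 = 6.911×10⁷ m.
At r₁: circular v_c1 = √(μ/r₁) = 11090 m/s; transfer-periapsis v_p = √[μ(2/r₁ − 1/a_t)] = 14780 m/s.
Δv₁ = v_p − v_c1 = 3689 m/s.
At r₂: circular v_c2 = √(μ/r₂) = 3941 m/s; transfer-apoapsis v_a = √[μ(2/r₂ − 1/a_t)] = 1866 m/s.
Δv₂ = v_c2 − v_a = 2075 m/s.
Total Δv = Δv₁ + Δv₂ = 5764 m/s.

Δv_total ≈ 5760 m/s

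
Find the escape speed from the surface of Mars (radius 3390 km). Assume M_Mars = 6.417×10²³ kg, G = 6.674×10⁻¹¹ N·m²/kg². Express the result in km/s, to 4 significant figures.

v_esc ≈ 5.027 km/s

μ = GM = 6.674×10⁻¹¹ × 6.417×10²³ = 4.283×10¹³ m³/s².
r = R = 3.390×10⁶ m.
Escape speed v_esc = √(2μ/r) = √(2 × 4.283×10¹³ / 3.390×10⁶) = √(2.527×10⁷) = 5027 m/s.
= 5.027 km/s.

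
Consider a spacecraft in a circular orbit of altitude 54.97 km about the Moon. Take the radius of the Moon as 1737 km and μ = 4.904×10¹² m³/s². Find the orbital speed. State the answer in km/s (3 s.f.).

v ≈ 1.65 km/s

r = 1737 + 54.97 = 1792.0 km = 1.7920×10⁶ m.
For a circular orbit v = √(μ/r) = √(4.904×10¹² / 1.792×10⁶) = √(2.737×10⁶) = 1654 m/s.
That is 1.654 km/s.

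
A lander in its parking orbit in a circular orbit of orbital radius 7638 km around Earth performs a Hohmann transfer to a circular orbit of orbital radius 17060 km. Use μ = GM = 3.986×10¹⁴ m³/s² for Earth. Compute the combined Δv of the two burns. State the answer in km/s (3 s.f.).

r₁ = 7638 km = 7.638×10⁶ m.
r₂ = 17060 km = 1.706×10⁷ m.
Transfer ellipse a_t = (r₁ + r₂)/2 = 1.235×10⁷ m.
At r₁: circular v_c1 = √(μ/r₁) = 7224 m/s; transfer-perigee v_p = √[μ(2/r₁ − 1/a_t)] = 8491 m/s.
Δv₁ = v_p − v_c1 = 1267 m/s.
At r₂: circular v_c2 = √(μ/r₂) = 4834 m/s; transfer-apogee v_a = √[μ(2/r₂ − 1/a_t)] = 3801 m/s.
Δv₂ = v_c2 − v_a = 1032 m/s.
Total Δv = Δv₁ + Δv₂ = 2299 m/s = 2.299 km/s.

Δv_total ≈ 2.30 km/s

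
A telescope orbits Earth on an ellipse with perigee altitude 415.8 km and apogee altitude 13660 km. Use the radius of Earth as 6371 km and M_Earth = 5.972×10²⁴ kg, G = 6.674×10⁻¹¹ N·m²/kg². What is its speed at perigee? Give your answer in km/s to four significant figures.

μ = GM = 6.674×10⁻¹¹ × 5.972×10²⁴ = 3.986×10¹⁴ m³/s².
r_p = 6371 + 415.8 = 6786.8 km = 6.7868×10⁶ m.
r_a = 6371 + 13660 = 20031 km = 2.0031×10⁷ m.
Semi-major axis a = (r_p + r_a)/2 = 13409 km = 1.341×10⁷ m.
Vis-viva: v² = μ(2/r − 1/a) = 3.986×10¹⁴ × (2.947×10⁻⁷ − 7.458×10⁻⁸) = 8.773×10⁷ m²/s².
v = 9366 m/s = 9.366 km/s.

v ≈ 9.366 km/s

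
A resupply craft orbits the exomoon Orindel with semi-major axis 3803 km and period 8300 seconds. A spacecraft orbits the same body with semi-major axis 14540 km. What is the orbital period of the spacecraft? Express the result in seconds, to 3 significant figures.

Kepler's third law: T² ∝ a³, so T₂ = T₁ (a₂/a₁)^(3/2).
a₂/a₁ = 3.823, (a₂/a₁)^(3/2) = 7.476.
T₂ = 8300 × 7.476 = 62050 seconds.

T₂ ≈ 62000 seconds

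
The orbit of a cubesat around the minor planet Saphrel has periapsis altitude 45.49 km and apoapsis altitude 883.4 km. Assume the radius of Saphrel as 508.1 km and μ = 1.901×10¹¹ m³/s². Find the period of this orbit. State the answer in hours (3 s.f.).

r_p = 508.1 + 45.49 = 553.59 km = 5.5359×10⁵ m.
r_a = 508.1 + 883.4 = 1391.5 km = 1.3915×10⁶ m.
Semi-major axis a = (r_p + r_a)/2 = (553.59 + 1391.5)/2 = 972.55 km = 9.725×10⁵ m.
By Kepler's third law T = 2π√(a³/μ) = 2π × 2.200×10³ = 1.382×10⁴ s.
= 3.839 hours.

T ≈ 3.84 hours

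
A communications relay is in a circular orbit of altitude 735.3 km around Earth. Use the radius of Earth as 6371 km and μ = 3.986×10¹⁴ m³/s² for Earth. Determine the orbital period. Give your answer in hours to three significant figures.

r = 6371 + 735.3 = 7106.3 km = 7.1063×10⁶ m.
Kepler's third law: T = 2π√(r³/μ) = 2π√((7.106×10⁶)³ / 3.986×10¹⁴).
r³/μ = 9.003×10⁵ s², so T = 2π × 9.488×10² = 5.962×10³ s.
Converting: 5.962×10³ s ÷ 3600 = 1.656 hours.

T ≈ 1.66 hours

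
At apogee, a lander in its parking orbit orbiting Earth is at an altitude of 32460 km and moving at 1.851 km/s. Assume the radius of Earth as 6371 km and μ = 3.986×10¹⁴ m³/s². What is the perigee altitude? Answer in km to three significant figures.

r_a = 6371 + 32460 = 38831 km = 3.883×10⁷ m.
Specific energy ε = v²/2 − μ/r = -8.552×10⁶ J/kg, so a = −μ/(2ε) = 2.330×10⁷ m.
The apsides satisfy r_p + r_a = 2a, so the perigee radius is 2a − r_a = 7.779×10⁶ m = 7778.6 km.
Perigee altitude = 7778.6 − 6371 = 1407.6 km.

perigee altitude ≈ 1410 km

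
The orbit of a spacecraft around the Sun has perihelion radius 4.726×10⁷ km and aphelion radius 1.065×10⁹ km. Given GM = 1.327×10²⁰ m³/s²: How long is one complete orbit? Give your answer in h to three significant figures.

T ≈ 62800 h

Semi-major axis a = (r_p + r_a)/2 = (4.7260×10⁷ + 1.0650×10⁹)/2 = 5.5613×10⁸ km = 5.561×10¹¹ m.
By Kepler's third law T = 2π√(a³/μ) = 2π × 3.600×10⁷ = 2.262×10⁸ s.
= 62840 h.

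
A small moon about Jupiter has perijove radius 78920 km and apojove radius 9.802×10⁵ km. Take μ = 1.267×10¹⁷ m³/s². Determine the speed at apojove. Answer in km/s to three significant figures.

v ≈ 4.39 km/s

Semi-major axis a = (r_p + r_a)/2 = 5.2956×10⁵ km = 5.296×10⁸ m.
Vis-viva: v² = μ(2/r − 1/a) = 1.267×10¹⁷ × (2.040×10⁻⁹ − 1.888×10⁻⁹) = 1.926×10⁷ m²/s².
v = 4389 m/s = 4.389 km/s.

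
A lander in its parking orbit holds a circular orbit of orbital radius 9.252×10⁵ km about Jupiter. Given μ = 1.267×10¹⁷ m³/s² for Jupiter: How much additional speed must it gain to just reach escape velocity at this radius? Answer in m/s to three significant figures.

r = 9.252×10⁵ km = 9.252×10⁸ m.
Circular speed v_c = √(μ/r) = 11700 m/s.
Escape speed v_esc = √(2μ/r) = √2 × v_c = 16550 m/s.
Δv = v_esc − v_c = 4847 m/s.

Δv ≈ 4850 m/s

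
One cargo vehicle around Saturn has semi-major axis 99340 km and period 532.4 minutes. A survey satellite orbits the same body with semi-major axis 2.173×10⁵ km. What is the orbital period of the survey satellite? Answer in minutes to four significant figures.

Kepler's third law: T² ∝ a³, so T₂ = T₁ (a₂/a₁)^(3/2).
a₂/a₁ = 2.187, (a₂/a₁)^(3/2) = 3.235.
T₂ = 532.4 × 3.235 = 1722 minutes.

T₂ ≈ 1722 minutes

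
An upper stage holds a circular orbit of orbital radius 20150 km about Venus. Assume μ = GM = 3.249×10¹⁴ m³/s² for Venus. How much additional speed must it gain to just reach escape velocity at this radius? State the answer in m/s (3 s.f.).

r = 20150 km = 2.015×10⁷ m.
Circular speed v_c = √(μ/r) = 4015 m/s.
Escape speed v_esc = √(2μ/r) = √2 × v_c = 5679 m/s.
Δv = v_esc − v_c = 1663 m/s.

Δv ≈ 1660 m/s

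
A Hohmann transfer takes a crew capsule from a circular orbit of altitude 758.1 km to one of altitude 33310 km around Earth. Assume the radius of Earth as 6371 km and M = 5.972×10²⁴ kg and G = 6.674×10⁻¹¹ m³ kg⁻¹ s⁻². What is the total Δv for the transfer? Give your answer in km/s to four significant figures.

Δv_total ≈ 3.679 km/s

μ = GM = 6.674×10⁻¹¹ × 5.972×10²⁴ = 3.986×10¹⁴ m³/s².
r₁ = 6371 + 758.1 = 7129.1 km = 7.1291×10⁶ m.
r₂ = 6371 + 33310 = 39681 km = 3.9681×10⁷ m.
Transfer ellipse a_t = (r₁ + r₂)/2 = 2.341×10⁷ m.
At r₁: circular v_c1 = √(μ/r₁) = 7477 m/s; transfer-perigee v_p = √[μ(2/r₁ − 1/a_t)] = 9736 m/s.
Δv₁ = v_p − v_c1 = 2259 m/s.
At r₂: circular v_c2 = √(μ/r₂) = 3169 m/s; transfer-apogee v_a = √[μ(2/r₂ − 1/a_t)] = 1749 m/s.
Δv₂ = v_c2 − v_a = 1420 m/s.
Total Δv = Δv₁ + Δv₂ = 3679 m/s = 3.679 km/s.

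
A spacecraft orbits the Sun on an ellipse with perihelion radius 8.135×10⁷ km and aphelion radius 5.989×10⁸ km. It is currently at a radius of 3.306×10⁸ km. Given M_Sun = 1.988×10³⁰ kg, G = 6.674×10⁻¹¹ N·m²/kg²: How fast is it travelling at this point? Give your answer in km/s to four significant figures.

v ≈ 20.31 km/s

μ = GM = 6.674×10⁻¹¹ × 1.988×10³⁰ = 1.327×10²⁰ m³/s².
Semi-major axis a = (r_p + r_a)/2 = 3.4012×10⁸ km = 3.401×10¹¹ m.
Vis-viva: v² = μ(2/r − 1/a) = 1.327×10²⁰ × (6.050×10⁻¹² − 2.940×10⁻¹²) = 4.126×10⁸ m²/s².
v = 20310 m/s = 20.31 km/s.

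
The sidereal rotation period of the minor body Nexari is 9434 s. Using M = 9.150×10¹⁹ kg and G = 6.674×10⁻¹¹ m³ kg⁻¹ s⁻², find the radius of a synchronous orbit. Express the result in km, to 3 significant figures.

μ = GM = 6.674×10⁻¹¹ × 9.150×10¹⁹ = 6.107×10⁹ m³/s².
A synchronous orbit has period T, so by Kepler's third law a = (μT²/4π²)^(1/3).
μT²/4π² = 6.107×10⁹ × (9.434×10³)² / 39.48 = 1.377×10¹⁶ m³.
a = 2.397×10⁵ m = 239.67 km.

r_sync ≈ 240 km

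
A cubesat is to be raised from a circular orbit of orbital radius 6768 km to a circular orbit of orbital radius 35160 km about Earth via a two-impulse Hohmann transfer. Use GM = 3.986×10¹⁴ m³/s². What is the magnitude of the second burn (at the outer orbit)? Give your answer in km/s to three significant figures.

r₁ = 6768 km = 6.768×10⁶ m.
r₂ = 35160 km = 3.516×10⁷ m.
Transfer ellipse a_t = (r₁ + r₂)/2 = 2.096×10⁷ m.
At r₁: circular v_c1 = √(μ/r₁) = 7674 m/s; transfer-perigee v_p = √[μ(2/r₁ − 1/a_t)] = 9939 m/s.
At r₂: circular v_c2 = √(μ/r₂) = 3367 m/s; transfer-apogee v_a = √[μ(2/r₂ − 1/a_t)] = 1913 m/s.
Δv₂ = v_c2 − v_a = 1454 m/s.
= 1.454 km/s.

Δv ≈ 1.45 km/s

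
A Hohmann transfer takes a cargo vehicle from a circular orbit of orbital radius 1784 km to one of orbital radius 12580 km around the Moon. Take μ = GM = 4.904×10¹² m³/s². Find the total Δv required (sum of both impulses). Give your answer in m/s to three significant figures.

r₁ = 1784 km = 1.784×10⁶ m.
r₂ = 12580 km = 1.258×10⁷ m.
Transfer ellipse a_t = (r₁ + r₂)/2 = 7.182×10⁶ m.
At r₁: circular v_c1 = √(μ/r₁) = 1658 m/s; transfer-perilune v_p = √[μ(2/r₁ − 1/a_t)] = 2194 m/s.
Δv₁ = v_p − v_c1 = 536.3 m/s.
At r₂: circular v_c2 = √(μ/r₂) = 624.4 m/s; transfer-apolune v_a = √[μ(2/r₂ − 1/a_t)] = 311.2 m/s.
Δv₂ = v_c2 − v_a = 313.2 m/s.
Total Δv = Δv₁ + Δv₂ = 849.5 m/s.

Δv_total ≈ 850 m/s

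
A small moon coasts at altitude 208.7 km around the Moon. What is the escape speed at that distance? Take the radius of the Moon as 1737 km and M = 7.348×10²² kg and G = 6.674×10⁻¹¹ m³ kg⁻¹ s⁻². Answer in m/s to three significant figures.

μ = GM = 6.674×10⁻¹¹ × 7.348×10²² = 4.904×10¹² m³/s².
r = 1737 + 208.7 = 1945.7 km = 1.9457×10⁶ m.
Escape speed v_esc = √(2μ/r) = √(2 × 4.904×10¹² / 1.946×10⁶) = √(5.041×10⁶) = 2245 m/s.

v_esc ≈ 2250 m/s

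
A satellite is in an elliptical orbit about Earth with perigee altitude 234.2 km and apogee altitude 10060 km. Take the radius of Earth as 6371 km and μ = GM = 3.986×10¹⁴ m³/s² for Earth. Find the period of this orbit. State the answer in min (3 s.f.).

T ≈ 205 min

r_p = 6371 + 234.2 = 6605.2 km = 6.6052×10⁶ m.
r_a = 6371 + 10060 = 16431 km = 1.6431×10⁷ m.
Semi-major axis a = (r_p + r_a)/2 = (6605.2 + 16431)/2 = 11518 km = 1.152×10⁷ m.
By Kepler's third law T = 2π√(a³/μ) = 2π × 1.958×10³ = 1.230×10⁴ s.
= 205.0 min.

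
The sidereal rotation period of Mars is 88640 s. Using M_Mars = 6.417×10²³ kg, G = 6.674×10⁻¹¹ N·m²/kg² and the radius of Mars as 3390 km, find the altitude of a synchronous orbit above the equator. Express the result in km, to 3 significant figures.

μ = GM = 6.674×10⁻¹¹ × 6.417×10²³ = 4.283×10¹³ m³/s².
A synchronous orbit has period T, so by Kepler's third law a = (μT²/4π²)^(1/3).
μT²/4π² = 4.283×10¹³ × (8.864×10⁴)² / 39.48 = 8.524×10²¹ m³.
a = 2.043×10⁷ m = 20427 km.
Altitude h = a − R = 20427 − 3390 = 17037 km.

h_sync ≈ 17000 km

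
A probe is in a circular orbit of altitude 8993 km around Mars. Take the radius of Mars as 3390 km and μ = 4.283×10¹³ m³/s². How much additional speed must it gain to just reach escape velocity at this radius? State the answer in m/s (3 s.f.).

Δv ≈ 770 m/s

r = 3390 + 8993 = 12383 km = 1.2383×10⁷ m.
Circular speed v_c = √(μ/r) = 1860 m/s.
Escape speed v_esc = √(2μ/r) = √2 × v_c = 2630 m/s.
Δv = v_esc − v_c = 770.3 m/s.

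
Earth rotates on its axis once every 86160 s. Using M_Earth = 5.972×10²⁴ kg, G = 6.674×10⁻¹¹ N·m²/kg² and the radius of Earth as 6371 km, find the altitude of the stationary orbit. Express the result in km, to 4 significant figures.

h_sync ≈ 35790 km

μ = GM = 6.674×10⁻¹¹ × 5.972×10²⁴ = 3.986×10¹⁴ m³/s².
A synchronous orbit has period T, so by Kepler's third law a = (μT²/4π²)^(1/3).
μT²/4π² = 3.986×10¹⁴ × (8.616×10⁴)² / 39.48 = 7.495×10²² m³.
a = 4.216×10⁷ m = 42162 km.
Altitude h = a − R = 42162 − 6371 = 35791 km.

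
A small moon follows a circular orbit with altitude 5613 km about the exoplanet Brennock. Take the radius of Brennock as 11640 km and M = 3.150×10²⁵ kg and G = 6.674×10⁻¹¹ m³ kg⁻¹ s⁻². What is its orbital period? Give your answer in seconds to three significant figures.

T ≈ 9820 seconds

μ = GM = 6.674×10⁻¹¹ × 3.150×10²⁵ = 2.102×10¹⁵ m³/s².
r = 11640 + 5613 = 17253 km = 1.7253×10⁷ m.
Kepler's third law: T = 2π√(r³/μ) = 2π√((1.725×10⁷)³ / 2.102×10¹⁵).
r³/μ = 2.443×10⁶ s², so T = 2π × 1.563×10³ = 9.820×10³ s.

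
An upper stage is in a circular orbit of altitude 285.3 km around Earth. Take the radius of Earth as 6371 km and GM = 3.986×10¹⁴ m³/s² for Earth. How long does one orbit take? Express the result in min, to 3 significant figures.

r = 6371 + 285.3 = 6656.3 km = 6.6563×10⁶ m.
Kepler's third law: T = 2π√(r³/μ) = 2π√((6.656×10⁶)³ / 3.986×10¹⁴).
r³/μ = 7.399×10⁵ s², so T = 2π × 8.602×10² = 5.405×10³ s.
Converting: 5.405×10³ s ÷ 60.00 = 90.08 min.

T ≈ 90.1 min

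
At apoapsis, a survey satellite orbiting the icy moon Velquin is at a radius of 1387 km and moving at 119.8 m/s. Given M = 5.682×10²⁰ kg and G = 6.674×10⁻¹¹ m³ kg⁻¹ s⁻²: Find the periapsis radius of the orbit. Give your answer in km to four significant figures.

periapsis radius ≈ 493.6 km

μ = GM = 6.674×10⁻¹¹ × 5.682×10²⁰ = 3.792×10¹⁰ m³/s².
r_a = 1.387×10⁶ m.
Specific energy ε = v²/2 − μ/r = -2.016×10⁴ J/kg, so a = −μ/(2ε) = 9.403×10⁵ m.
The apsides satisfy r_p + r_a = 2a, so the periapsis radius is 2a − r_a = 4.936×10⁵ m = 493.59 km.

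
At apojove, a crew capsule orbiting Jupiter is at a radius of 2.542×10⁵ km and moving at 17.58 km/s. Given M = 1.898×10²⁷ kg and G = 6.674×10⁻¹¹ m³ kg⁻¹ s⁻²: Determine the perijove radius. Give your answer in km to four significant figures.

perijove radius ≈ 1.143×10⁵ km

μ = GM = 6.674×10⁻¹¹ × 1.898×10²⁷ = 1.267×10¹⁷ m³/s².
r_a = 2.542×10⁸ m.
Specific energy ε = v²/2 − μ/r = -3.438×10⁸ J/kg, so a = −μ/(2ε) = 1.842×10⁸ m.
The apsides satisfy r_p + r_a = 2a, so the perijove radius is 2a − r_a = 1.143×10⁸ m = 1.1426×10⁵ km.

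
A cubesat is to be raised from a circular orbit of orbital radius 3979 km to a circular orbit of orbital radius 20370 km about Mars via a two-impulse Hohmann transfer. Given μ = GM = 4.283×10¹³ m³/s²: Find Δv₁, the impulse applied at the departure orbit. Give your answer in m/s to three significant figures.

r₁ = 3979 km = 3.979×10⁶ m.
r₂ = 20370 km = 2.037×10⁷ m.
Transfer ellipse a_t = (r₁ + r₂)/2 = 1.217×10⁷ m.
At r₁: circular v_c1 = √(μ/r₁) = 3281 m/s; transfer-periapsis v_p = √[μ(2/r₁ − 1/a_t)] = 4244 m/s.
Δv₁ = v_p − v_c1 = 963.0 m/s.

Δv ≈ 963 m/s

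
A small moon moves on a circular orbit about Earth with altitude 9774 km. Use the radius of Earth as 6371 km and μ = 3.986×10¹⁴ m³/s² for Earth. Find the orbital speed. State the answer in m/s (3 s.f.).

r = 6371 + 9774 = 16145 km = 1.6145×10⁷ m.
For a circular orbit v = √(μ/r) = √(3.986×10¹⁴ / 1.614×10⁷) = √(2.469×10⁷) = 4969 m/s.

v ≈ 4970 m/s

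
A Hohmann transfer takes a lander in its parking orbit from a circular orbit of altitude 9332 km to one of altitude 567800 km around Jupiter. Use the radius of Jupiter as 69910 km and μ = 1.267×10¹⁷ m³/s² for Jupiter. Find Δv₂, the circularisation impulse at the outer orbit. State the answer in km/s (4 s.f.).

r₁ = 69910 + 9332 = 79242 km = 7.9242×10⁷ m.
r₂ = 69910 + 567800 = 637710 km = 6.3771×10⁸ m.
Transfer ellipse a_t = (r₁ + r₂)/2 = 3.585×10⁸ m.
At r₁: circular v_c1 = √(μ/r₁) = 39990 m/s; transfer-perijove v_p = √[μ(2/r₁ − 1/a_t)] = 53330 m/s.
At r₂: circular v_c2 = √(μ/r₂) = 14100 m/s; transfer-apojove v_a = √[μ(2/r₂ − 1/a_t)] = 6627 m/s.
Δv₂ = v_c2 − v_a = 7468 m/s.
= 7.468 km/s.

Δv ≈ 7.468 km/s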